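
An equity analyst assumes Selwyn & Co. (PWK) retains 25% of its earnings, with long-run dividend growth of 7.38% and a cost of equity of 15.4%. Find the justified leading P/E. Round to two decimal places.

Payout ratio b = 1 − 0.25 = 0.75.
Justified leading P/E = b/(r−g) = 0.75/(0.154−0.0738) = 9.3516

9.35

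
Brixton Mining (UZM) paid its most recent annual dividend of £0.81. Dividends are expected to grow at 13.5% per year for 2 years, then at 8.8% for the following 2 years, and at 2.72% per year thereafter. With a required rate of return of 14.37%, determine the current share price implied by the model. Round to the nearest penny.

Three-stage DDM. Project D₁…D_4; terminal Gordon value at t=4 with g = 0.0272; discount at r = 0.1437.
D_1 = 0.9194
D_2 = 1.0435
D_3 = 1.1353
D_4 = 1.2352
TV_4 = 1.2688/(0.1437−0.0272) = 10.8909
P₀ = Σ Dₜ/(1+r)ᵗ + TV_4/(1+r)^4 = 9.4476

£9.45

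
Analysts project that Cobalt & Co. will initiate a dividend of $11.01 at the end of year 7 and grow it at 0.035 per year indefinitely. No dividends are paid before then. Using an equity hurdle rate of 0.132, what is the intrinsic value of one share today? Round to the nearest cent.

$53.94

Deferred-dividend DDM. At t=6 the remaining stream is a growing perpetuity with first payment D_7 = 11.01.
V_6 = D_7/(r−g) = 11.01/(0.132−0.035) = 113.5052
P₀ = V_6/(1+r)^6 = 113.5052/(1+0.132)^6 = 53.9432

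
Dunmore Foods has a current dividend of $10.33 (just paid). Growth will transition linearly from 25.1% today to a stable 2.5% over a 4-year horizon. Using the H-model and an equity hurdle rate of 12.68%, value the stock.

$149.88

H-model: P₀ = D₀[(1+g_L) + H(g_S−g_L)]/(r−g_L), with H = 4/2 = 2.
P₀ = 10.33 × [(1+0.025) + 2×(0.251−0.025)] / (0.1268−0.025)
   = 10.33 × 1.4770 / 0.1018 = 149.8763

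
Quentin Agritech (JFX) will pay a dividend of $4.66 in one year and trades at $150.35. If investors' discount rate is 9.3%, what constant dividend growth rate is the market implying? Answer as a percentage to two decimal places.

From P₀ = D₁/(r − g), the implied growth is g = r − D₁/P₀.
g = 0.093 − 4.66/150.35 = 0.093 − 0.03099 = 0.06201

6.20%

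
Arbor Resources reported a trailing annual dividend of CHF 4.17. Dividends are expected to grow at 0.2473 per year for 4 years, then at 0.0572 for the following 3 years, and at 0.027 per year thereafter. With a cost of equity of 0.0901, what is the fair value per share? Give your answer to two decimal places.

CHF 149.91

Three-stage DDM. Project D₁…D_7; terminal Gordon value at t=7 with g = 0.027; discount at r = 0.0901.
D_1 = 5.2012
D_2 = 6.4875
D_3 = 8.0919
D_4 = 10.0930
D_5 = 10.6703
D_6 = 11.2806
D_7 = 11.9259
TV_7 = 12.2479/(0.0901−0.027) = 194.1030
P₀ = Σ Dₜ/(1+r)ᵗ + TV_7/(1+r)^7 = 149.9118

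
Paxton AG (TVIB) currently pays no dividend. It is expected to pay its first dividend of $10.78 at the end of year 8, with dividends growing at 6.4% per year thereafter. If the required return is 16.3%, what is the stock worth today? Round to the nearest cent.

Deferred-dividend DDM. At t=7 the remaining stream is a growing perpetuity with first payment D_8 = 10.78.
V_7 = D_8/(r−g) = 10.78/(0.163−0.064) = 108.8889
P₀ = V_7/(1+r)^7 = 108.8889/(1+0.163)^7 = 37.8378

$37.84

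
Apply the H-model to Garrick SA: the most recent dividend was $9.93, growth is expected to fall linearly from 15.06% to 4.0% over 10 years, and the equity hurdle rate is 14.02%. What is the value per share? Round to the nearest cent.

$157.87

H-model: P₀ = D₀[(1+g_L) + H(g_S−g_L)]/(r−g_L), with H = 10/2 = 5.
P₀ = 9.93 × [(1+0.04) + 5×(0.1506−0.04)] / (0.1402−0.04)
   = 9.93 × 1.5930 / 0.1002 = 157.8692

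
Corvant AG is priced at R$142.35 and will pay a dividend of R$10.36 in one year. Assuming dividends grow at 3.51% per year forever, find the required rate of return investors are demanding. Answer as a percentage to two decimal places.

Rearranging the constant-growth DDM: r = D₁/P₀ + g.
r = 10.3600 / 142.35 + 0.0351 = 0.07278 + 0.0351 = 0.10788

10.79%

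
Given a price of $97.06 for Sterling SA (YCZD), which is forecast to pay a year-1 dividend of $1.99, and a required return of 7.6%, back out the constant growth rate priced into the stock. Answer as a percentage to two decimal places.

From P₀ = D₁/(r − g), the implied growth is g = r − D₁/P₀.
g = 0.076 − 1.99/97.06 = 0.076 − 0.02050 = 0.05550

5.55%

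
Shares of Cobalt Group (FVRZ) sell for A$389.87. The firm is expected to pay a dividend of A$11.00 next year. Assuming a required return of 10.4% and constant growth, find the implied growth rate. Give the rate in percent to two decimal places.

7.58%

From P₀ = D₁/(r − g), the implied growth is g = r − D₁/P₀.
g = 0.104 − 11.00/389.87 = 0.104 − 0.02821 = 0.07579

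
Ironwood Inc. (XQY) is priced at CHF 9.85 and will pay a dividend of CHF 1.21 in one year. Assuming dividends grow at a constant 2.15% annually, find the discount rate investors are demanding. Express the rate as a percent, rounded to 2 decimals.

14.43%

Rearranging the constant-growth DDM: r = D₁/P₀ + g.
r = 1.2100 / 9.85 + 0.0215 = 0.12284 + 0.0215 = 0.14434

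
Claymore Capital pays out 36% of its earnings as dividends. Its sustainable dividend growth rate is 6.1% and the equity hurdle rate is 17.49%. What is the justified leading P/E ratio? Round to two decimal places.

3.16

Justified leading P/E = b/(r−g) = 0.36/(0.1749−0.061) = 3.1607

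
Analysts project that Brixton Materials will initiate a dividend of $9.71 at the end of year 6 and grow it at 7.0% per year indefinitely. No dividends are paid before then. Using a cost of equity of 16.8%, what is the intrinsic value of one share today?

$45.58

Deferred-dividend DDM. At t=5 the remaining stream is a growing perpetuity with first payment D_6 = 9.71.
V_5 = D_6/(r−g) = 9.71/(0.168−0.07) = 99.0816
P₀ = V_5/(1+r)^5 = 99.0816/(1+0.168)^5 = 45.5805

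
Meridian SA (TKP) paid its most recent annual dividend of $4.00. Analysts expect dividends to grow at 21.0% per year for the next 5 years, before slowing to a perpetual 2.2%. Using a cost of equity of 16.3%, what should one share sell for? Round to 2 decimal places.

$57.90

Two-stage DDM. Project D₁…D_5 at 0.21, terminal growth 0.022, discount at r = 0.163.
D_1 = 4.8400
D_2 = 5.8564
D_3 = 7.0862
D_4 = 8.5744
D_5 = 10.3750
Terminal value at t=5: TV = D_6/(r−g) = 10.6032/(0.163−0.022) = 75.2001
P₀ = 4.8400/(1+0.163)^1 + 5.8564/(1+0.163)^2 + 7.0862/(1+0.163)^3 + 8.5744/(1+0.163)^4 + 10.3750/(1+0.163)^5 + 75.2001/(1+0.163)^5 = 57.9038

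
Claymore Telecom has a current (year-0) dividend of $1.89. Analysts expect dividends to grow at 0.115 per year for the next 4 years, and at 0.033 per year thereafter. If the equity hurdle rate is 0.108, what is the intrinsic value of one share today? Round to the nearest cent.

$34.38

Two-stage DDM. Project D₁…D_4 at 0.115, terminal growth 0.033, discount at r = 0.108.
D_1 = 2.1073
D_2 = 2.3497
D_3 = 2.6199
D_4 = 2.9212
Terminal value at t=4: TV = D_5/(r−g) = 3.0176/(0.108−0.033) = 40.2347
P₀ = 2.1073/(1+0.108)^1 + 2.3497/(1+0.108)^2 + 2.6199/(1+0.108)^3 + 2.9212/(1+0.108)^4 + 40.2347/(1+0.108)^4 = 34.3759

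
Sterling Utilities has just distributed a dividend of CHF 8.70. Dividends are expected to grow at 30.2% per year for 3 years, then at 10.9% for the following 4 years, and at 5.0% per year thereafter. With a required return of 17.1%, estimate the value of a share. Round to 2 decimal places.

Three-stage DDM. Project D₁…D_7; terminal Gordon value at t=7 with g = 0.05; discount at r = 0.171.
D_1 = 11.3274
D_2 = 14.7483
D_3 = 19.2023
D_4 = 21.2953
D_5 = 23.6165
D_6 = 26.1907
D_7 = 29.0455
TV_7 = 30.4977/(0.171−0.05) = 252.0475
P₀ = Σ Dₜ/(1+r)ᵗ + TV_7/(1+r)^7 = 157.6970

CHF 157.70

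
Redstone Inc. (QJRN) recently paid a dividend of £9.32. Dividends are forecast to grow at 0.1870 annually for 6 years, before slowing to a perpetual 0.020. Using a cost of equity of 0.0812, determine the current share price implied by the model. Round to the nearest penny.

Two-stage DDM. Project D₁…D_6 at 0.187, terminal growth 0.02, discount at r = 0.0812.
D_1 = 11.0628
D_2 = 13.1316
D_3 = 15.5872
D_4 = 18.5020
D_5 = 21.9619
D_6 = 26.0688
Terminal value at t=6: TV = D_7/(r−g) = 26.5901/(0.0812−0.02) = 434.4792
P₀ = 11.0628/(1+0.0812)^1 + 13.1316/(1+0.0812)^2 + 15.5872/(1+0.0812)^3 + 18.5020/(1+0.0812)^4 + 21.9619/(1+0.0812)^5 + 26.0688/(1+0.0812)^6 + 434.4792/(1+0.0812)^6 = 350.4971

£350.50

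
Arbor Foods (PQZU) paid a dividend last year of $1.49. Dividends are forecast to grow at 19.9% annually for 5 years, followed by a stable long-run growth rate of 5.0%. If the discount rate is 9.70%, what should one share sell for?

$61.73

Two-stage DDM. Project D₁…D_5 at 0.199, terminal growth 0.05, discount at r = 0.097.
D_1 = 1.7865
D_2 = 2.1420
D_3 = 2.5683
D_4 = 3.0794
D_5 = 3.6922
Terminal value at t=5: TV = D_6/(r−g) = 3.8768/(0.097−0.05) = 82.4847
P₀ = 1.7865/(1+0.097)^1 + 2.1420/(1+0.097)^2 + 2.5683/(1+0.097)^3 + 3.0794/(1+0.097)^4 + 3.6922/(1+0.097)^5 + 82.4847/(1+0.097)^5 = 61.7251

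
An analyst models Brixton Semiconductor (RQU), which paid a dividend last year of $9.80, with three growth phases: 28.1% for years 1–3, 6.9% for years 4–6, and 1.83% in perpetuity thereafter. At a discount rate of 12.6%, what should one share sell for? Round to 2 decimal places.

Three-stage DDM. Project D₁…D_6; terminal Gordon value at t=6 with g = 0.0183; discount at r = 0.126.
D_1 = 12.5538
D_2 = 16.0814
D_3 = 20.6003
D_4 = 22.0217
D_5 = 23.5412
D_6 = 25.1656
TV_6 = 25.6261/(0.126−0.0183) = 237.9395
P₀ = Σ Dₜ/(1+r)ᵗ + TV_6/(1+r)^6 = 194.0595

$194.06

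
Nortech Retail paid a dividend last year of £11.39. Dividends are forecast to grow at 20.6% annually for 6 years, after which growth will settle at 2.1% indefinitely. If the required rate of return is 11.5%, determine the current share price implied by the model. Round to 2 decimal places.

£288.83

Two-stage DDM. Project D₁…D_6 at 0.206, terminal growth 0.021, discount at r = 0.115.
D_1 = 13.7363
D_2 = 16.5660
D_3 = 19.9786
D_4 = 24.0942
D_5 = 29.0576
D_6 = 35.0435
Terminal value at t=6: TV = D_7/(r−g) = 35.7794/(0.115−0.021) = 380.6321
P₀ = 13.7363/(1+0.115)^1 + 16.5660/(1+0.115)^2 + 19.9786/(1+0.115)^3 + 24.0942/(1+0.115)^4 + 29.0576/(1+0.115)^5 + 35.0435/(1+0.115)^6 + 380.6321/(1+0.115)^6 = 288.8315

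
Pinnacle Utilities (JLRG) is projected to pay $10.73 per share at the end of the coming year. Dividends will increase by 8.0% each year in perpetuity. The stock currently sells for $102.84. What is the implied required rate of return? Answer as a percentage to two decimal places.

18.43%

Rearranging the constant-growth DDM: r = D₁/P₀ + g.
r = 10.7300 / 102.84 + 0.08 = 0.10434 + 0.08 = 0.18434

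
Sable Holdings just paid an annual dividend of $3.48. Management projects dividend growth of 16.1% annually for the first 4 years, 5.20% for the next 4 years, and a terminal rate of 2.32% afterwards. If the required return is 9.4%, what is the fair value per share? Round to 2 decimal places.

Three-stage DDM. Project D₁…D_8; terminal Gordon value at t=8 with g = 0.0232; discount at r = 0.094.
D_1 = 4.0403
D_2 = 4.6908
D_3 = 5.4460
D_4 = 6.3228
D_5 = 6.6516
D_6 = 6.9974
D_7 = 7.3613
D_8 = 7.7441
TV_8 = 7.9238/(0.094−0.0232) = 111.9176
P₀ = Σ Dₜ/(1+r)ᵗ + TV_8/(1+r)^8 = 86.7569

$86.76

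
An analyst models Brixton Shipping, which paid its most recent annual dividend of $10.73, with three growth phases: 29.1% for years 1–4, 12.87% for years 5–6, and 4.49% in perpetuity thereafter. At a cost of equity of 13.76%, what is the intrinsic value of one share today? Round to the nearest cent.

Three-stage DDM. Project D₁…D_6; terminal Gordon value at t=6 with g = 0.0449; discount at r = 0.1376.
D_1 = 13.8524
D_2 = 17.8835
D_3 = 23.0876
D_4 = 29.8061
D_5 = 33.6421
D_6 = 37.9718
TV_6 = 39.6768/(0.1376−0.0449) = 428.0128
P₀ = Σ Dₜ/(1+r)ᵗ + TV_6/(1+r)^6 = 292.1306

$292.13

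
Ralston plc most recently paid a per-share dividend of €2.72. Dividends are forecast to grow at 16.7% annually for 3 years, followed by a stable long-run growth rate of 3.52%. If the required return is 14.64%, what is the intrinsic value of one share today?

€35.17

Two-stage DDM. Project D₁…D_3 at 0.167, terminal growth 0.0352, discount at r = 0.1464.
D_1 = 3.1742
D_2 = 3.7043
D_3 = 4.3230
Terminal value at t=3: TV = D_4/(r−g) = 4.4751/(0.1464−0.0352) = 40.2440
P₀ = 3.1742/(1+0.1464)^1 + 3.7043/(1+0.1464)^2 + 4.3230/(1+0.1464)^3 + 40.2440/(1+0.1464)^3 = 35.1679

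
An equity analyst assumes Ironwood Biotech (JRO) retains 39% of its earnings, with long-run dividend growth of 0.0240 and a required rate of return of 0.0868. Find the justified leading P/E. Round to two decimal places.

Payout ratio b = 1 − 0.39 = 0.61.
Justified leading P/E = b/(r−g) = 0.61/(0.0868−0.024) = 9.7134

9.71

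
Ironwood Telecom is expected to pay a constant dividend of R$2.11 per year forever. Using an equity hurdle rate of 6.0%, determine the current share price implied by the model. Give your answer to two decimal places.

R$35.17

Zero-growth DDM (perpetuity): P₀ = D/r = 2.11 / 0.06 = 35.1667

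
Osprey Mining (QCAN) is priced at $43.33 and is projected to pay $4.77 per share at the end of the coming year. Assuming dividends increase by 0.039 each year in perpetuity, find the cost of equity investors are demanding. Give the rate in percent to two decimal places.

14.91%

Rearranging the constant-growth DDM: r = D₁/P₀ + g.
r = 4.7700 / 43.33 + 0.039 = 0.11009 + 0.039 = 0.14909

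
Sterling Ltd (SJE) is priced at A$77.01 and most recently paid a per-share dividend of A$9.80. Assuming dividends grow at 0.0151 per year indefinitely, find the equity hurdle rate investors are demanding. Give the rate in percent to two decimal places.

Rearranging the constant-growth DDM: r = D₁/P₀ + g.
D₁ = 9.80 × (1 + 0.0151) = 9.9480.
r = 9.9480 / 77.01 + 0.0151 = 0.12918 + 0.0151 = 0.14428

14.43%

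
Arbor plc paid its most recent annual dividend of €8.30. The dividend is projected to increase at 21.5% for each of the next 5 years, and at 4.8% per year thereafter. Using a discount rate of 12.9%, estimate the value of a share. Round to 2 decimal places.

€207.02

Two-stage DDM. Project D₁…D_5 at 0.215, terminal growth 0.048, discount at r = 0.129.
D_1 = 10.0845
D_2 = 12.2527
D_3 = 14.8870
D_4 = 18.0877
D_5 = 21.9765
Terminal value at t=5: TV = D_6/(r−g) = 23.0314/(0.129−0.048) = 284.3386
P₀ = 10.0845/(1+0.129)^1 + 12.2527/(1+0.129)^2 + 14.8870/(1+0.129)^3 + 18.0877/(1+0.129)^4 + 21.9765/(1+0.129)^5 + 284.3386/(1+0.129)^5 = 207.0158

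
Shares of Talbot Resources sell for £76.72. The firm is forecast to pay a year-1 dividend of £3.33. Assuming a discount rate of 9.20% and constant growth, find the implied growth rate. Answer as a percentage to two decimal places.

4.86%

From P₀ = D₁/(r − g), the implied growth is g = r − D₁/P₀.
g = 0.092 − 3.33/76.72 = 0.092 − 0.04340 = 0.04860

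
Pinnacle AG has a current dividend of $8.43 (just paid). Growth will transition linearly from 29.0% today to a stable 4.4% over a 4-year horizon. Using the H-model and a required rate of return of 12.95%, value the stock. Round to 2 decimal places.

H-model: P₀ = D₀[(1+g_L) + H(g_S−g_L)]/(r−g_L), with H = 4/2 = 2.
P₀ = 8.43 × [(1+0.044) + 2×(0.29−0.044)] / (0.1295−0.044)
   = 8.43 × 1.5360 / 0.0855 = 151.4442

$151.44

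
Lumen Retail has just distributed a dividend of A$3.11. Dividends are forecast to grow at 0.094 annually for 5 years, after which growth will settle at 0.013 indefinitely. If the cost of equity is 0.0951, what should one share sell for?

A$53.68

Two-stage DDM. Project D₁…D_5 at 0.094, terminal growth 0.013, discount at r = 0.0951.
D_1 = 3.4023
D_2 = 3.7222
D_3 = 4.0720
D_4 = 4.4548
D_5 = 4.8736
Terminal value at t=5: TV = D_6/(r−g) = 4.9369/(0.0951−0.013) = 60.1331
P₀ = 3.4023/(1+0.0951)^1 + 3.7222/(1+0.0951)^2 + 4.0720/(1+0.0951)^3 + 4.4548/(1+0.0951)^4 + 4.8736/(1+0.0951)^5 + 60.1331/(1+0.0951)^5 = 53.6839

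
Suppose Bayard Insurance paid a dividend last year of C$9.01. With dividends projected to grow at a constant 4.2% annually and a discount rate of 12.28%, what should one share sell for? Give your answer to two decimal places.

C$116.19

Gordon growth model: P₀ = D₁/(r − g). D₁ = 9.01 × (1 + 0.042) = 9.3884.
P₀ = 9.3884 / (0.1228 − 0.042) = 9.3884 / 0.0808 = 116.1933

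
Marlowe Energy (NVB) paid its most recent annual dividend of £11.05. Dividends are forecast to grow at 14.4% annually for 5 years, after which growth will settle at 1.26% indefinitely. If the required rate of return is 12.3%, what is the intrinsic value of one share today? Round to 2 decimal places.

Two-stage DDM. Project D₁…D_5 at 0.144, terminal growth 0.0126, discount at r = 0.123.
D_1 = 12.6412
D_2 = 14.4615
D_3 = 16.5440
D_4 = 18.9263
D_5 = 21.6517
Terminal value at t=5: TV = D_6/(r−g) = 21.9245/(0.123−0.0126) = 198.5918
P₀ = 12.6412/(1+0.123)^1 + 14.4615/(1+0.123)^2 + 16.5440/(1+0.123)^3 + 18.9263/(1+0.123)^4 + 21.6517/(1+0.123)^5 + 198.5918/(1+0.123)^5 = 169.6170

£169.62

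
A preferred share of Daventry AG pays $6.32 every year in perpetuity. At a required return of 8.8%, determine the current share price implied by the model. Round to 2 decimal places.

$71.82

Zero-growth DDM (perpetuity): P₀ = D/r = 6.32 / 0.088 = 71.8182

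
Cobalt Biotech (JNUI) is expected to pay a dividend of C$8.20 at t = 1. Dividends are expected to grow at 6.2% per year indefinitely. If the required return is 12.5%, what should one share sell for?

C$130.16

Gordon growth model: P₀ = D₁/(r − g), with D₁ = 8.20 given directly.
P₀ = 8.2000 / (0.125 − 0.062) = 8.2000 / 0.063 = 130.1587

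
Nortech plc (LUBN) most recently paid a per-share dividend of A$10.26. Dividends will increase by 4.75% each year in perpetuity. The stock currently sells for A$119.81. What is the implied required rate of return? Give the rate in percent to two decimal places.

13.72%

Rearranging the constant-growth DDM: r = D₁/P₀ + g.
D₁ = 10.26 × (1 + 0.0475) = 10.7474.
r = 10.7474 / 119.81 + 0.0475 = 0.08970 + 0.0475 = 0.13720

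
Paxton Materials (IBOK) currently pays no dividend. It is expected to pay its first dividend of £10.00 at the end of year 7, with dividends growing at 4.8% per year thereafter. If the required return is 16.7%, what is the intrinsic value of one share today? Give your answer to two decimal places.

Deferred-dividend DDM. At t=6 the remaining stream is a growing perpetuity with first payment D_7 = 10.00.
V_6 = D_7/(r−g) = 10.00/(0.167−0.048) = 84.0336
P₀ = V_6/(1+r)^6 = 84.0336/(1+0.167)^6 = 33.2681

£33.27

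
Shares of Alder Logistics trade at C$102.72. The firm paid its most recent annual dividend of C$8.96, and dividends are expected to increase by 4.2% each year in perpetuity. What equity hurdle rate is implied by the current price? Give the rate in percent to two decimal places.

13.29%

Rearranging the constant-growth DDM: r = D₁/P₀ + g.
D₁ = 8.96 × (1 + 0.042) = 9.3363.
r = 9.3363 / 102.72 + 0.042 = 0.09089 + 0.042 = 0.13289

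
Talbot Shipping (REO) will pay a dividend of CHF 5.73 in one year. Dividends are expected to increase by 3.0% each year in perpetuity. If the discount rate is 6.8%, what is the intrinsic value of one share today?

CHF 150.79

Gordon growth model: P₀ = D₁/(r − g), with D₁ = 5.73 given directly.
P₀ = 5.7300 / (0.068 − 0.03) = 5.7300 / 0.038 = 150.7895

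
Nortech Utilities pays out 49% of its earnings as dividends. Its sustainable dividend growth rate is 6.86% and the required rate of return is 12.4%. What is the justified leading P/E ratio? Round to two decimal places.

8.84

Justified leading P/E = b/(r−g) = 0.49/(0.124−0.0686) = 8.8448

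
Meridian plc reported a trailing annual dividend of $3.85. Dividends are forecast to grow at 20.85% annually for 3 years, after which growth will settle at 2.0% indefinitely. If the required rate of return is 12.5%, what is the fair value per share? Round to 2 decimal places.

$59.71

Two-stage DDM. Project D₁…D_3 at 0.2085, terminal growth 0.02, discount at r = 0.125.
D_1 = 4.6527
D_2 = 5.6228
D_3 = 6.7952
Terminal value at t=3: TV = D_4/(r−g) = 6.9311/(0.125−0.02) = 66.0103
P₀ = 4.6527/(1+0.125)^1 + 5.6228/(1+0.125)^2 + 6.7952/(1+0.125)^3 + 66.0103/(1+0.125)^3 = 59.7121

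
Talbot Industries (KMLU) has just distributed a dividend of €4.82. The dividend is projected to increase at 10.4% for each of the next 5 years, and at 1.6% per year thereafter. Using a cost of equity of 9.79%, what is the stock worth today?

€85.98

Two-stage DDM. Project D₁…D_5 at 0.104, terminal growth 0.016, discount at r = 0.0979.
D_1 = 5.3213
D_2 = 5.8747
D_3 = 6.4857
D_4 = 7.1602
D_5 = 7.9048
Terminal value at t=5: TV = D_6/(r−g) = 8.0313/(0.0979−0.016) = 98.0623
P₀ = 5.3213/(1+0.0979)^1 + 5.8747/(1+0.0979)^2 + 6.4857/(1+0.0979)^3 + 7.1602/(1+0.0979)^4 + 7.9048/(1+0.0979)^5 + 98.0623/(1+0.0979)^5 = 85.9782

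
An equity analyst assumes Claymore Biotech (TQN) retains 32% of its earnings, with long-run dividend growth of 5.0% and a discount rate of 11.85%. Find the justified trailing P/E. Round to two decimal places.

10.42

Payout ratio b = 1 − 0.32 = 0.68.
Justified trailing P/E = b(1+g)/(r−g) = 0.68×(1+0.05)/(0.1185−0.05) = 10.4234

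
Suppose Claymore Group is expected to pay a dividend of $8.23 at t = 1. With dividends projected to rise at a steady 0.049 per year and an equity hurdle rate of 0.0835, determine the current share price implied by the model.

Gordon growth model: P₀ = D₁/(r − g), with D₁ = 8.23 given directly.
P₀ = 8.2300 / (0.0835 − 0.049) = 8.2300 / 0.0345 = 238.5507

$238.55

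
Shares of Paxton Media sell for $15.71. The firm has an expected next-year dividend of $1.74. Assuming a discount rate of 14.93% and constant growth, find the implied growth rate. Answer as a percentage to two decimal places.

3.85%

From P₀ = D₁/(r − g), the implied growth is g = r − D₁/P₀.
g = 0.1493 − 1.74/15.71 = 0.1493 − 0.11076 = 0.03854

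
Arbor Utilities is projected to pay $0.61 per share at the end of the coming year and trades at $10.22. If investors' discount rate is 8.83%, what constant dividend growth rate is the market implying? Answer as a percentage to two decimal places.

2.86%

From P₀ = D₁/(r − g), the implied growth is g = r − D₁/P₀.
g = 0.0883 − 0.61/10.22 = 0.0883 − 0.05969 = 0.02861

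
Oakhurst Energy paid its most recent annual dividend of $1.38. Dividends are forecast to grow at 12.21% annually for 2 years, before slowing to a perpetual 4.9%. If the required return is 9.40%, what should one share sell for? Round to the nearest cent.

Two-stage DDM. Project D₁…D_2 at 0.1221, terminal growth 0.049, discount at r = 0.094.
D_1 = 1.5485
D_2 = 1.7376
Terminal value at t=2: TV = D_3/(r−g) = 1.8227/(0.094−0.049) = 40.5047
P₀ = 1.5485/(1+0.094)^1 + 1.7376/(1+0.094)^2 + 40.5047/(1+0.094)^2 = 36.7104

$36.71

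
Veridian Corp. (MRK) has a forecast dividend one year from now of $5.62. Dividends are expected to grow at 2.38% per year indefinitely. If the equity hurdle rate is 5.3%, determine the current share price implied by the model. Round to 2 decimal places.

Gordon growth model: P₀ = D₁/(r − g), with D₁ = 5.62 given directly.
P₀ = 5.6200 / (0.053 − 0.0238) = 5.6200 / 0.0292 = 192.4658

$192.47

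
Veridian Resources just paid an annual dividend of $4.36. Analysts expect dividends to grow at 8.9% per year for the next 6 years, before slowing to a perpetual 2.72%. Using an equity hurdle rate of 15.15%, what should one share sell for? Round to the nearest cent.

$47.39

Two-stage DDM. Project D₁…D_6 at 0.089, terminal growth 0.0272, discount at r = 0.1515.
D_1 = 4.7480
D_2 = 5.1706
D_3 = 5.6308
D_4 = 6.1319
D_5 = 6.6777
D_6 = 7.2720
Terminal value at t=6: TV = D_7/(r−g) = 7.4698/(0.1515−0.0272) = 60.0949
P₀ = 4.7480/(1+0.1515)^1 + 5.1706/(1+0.1515)^2 + 5.6308/(1+0.1515)^3 + 6.1319/(1+0.1515)^4 + 6.6777/(1+0.1515)^5 + 7.2720/(1+0.1515)^6 + 60.0949/(1+0.1515)^6 = 47.3946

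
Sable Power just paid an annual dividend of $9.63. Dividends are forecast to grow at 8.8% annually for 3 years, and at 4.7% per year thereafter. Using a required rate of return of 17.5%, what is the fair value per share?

Two-stage DDM. Project D₁…D_3 at 0.088, terminal growth 0.047, discount at r = 0.175.
D_1 = 10.4774
D_2 = 11.3995
D_3 = 12.4026
Terminal value at t=3: TV = D_4/(r−g) = 12.9855/(0.175−0.047) = 101.4494
P₀ = 10.4774/(1+0.175)^1 + 11.3995/(1+0.175)^2 + 12.4026/(1+0.175)^3 + 101.4494/(1+0.175)^3 = 87.3560

$87.36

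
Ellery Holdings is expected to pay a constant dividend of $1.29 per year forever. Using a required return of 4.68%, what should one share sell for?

$27.56

Zero-growth DDM (perpetuity): P₀ = D/r = 1.29 / 0.0468 = 27.5641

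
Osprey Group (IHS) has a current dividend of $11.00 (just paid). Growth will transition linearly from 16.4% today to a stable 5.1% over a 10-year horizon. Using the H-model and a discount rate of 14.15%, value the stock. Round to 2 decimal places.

$196.42

H-model: P₀ = D₀[(1+g_L) + H(g_S−g_L)]/(r−g_L), with H = 10/2 = 5.
P₀ = 11.00 × [(1+0.051) + 5×(0.164−0.051)] / (0.1415−0.051)
   = 11.00 × 1.6160 / 0.0905 = 196.4199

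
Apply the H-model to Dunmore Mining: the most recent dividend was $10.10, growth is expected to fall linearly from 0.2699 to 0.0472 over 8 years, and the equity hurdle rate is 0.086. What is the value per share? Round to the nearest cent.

H-model: P₀ = D₀[(1+g_L) + H(g_S−g_L)]/(r−g_L), with H = 8/2 = 4.
P₀ = 10.10 × [(1+0.0472) + 4×(0.2699−0.0472)] / (0.086−0.0472)
   = 10.10 × 1.9380 / 0.0388 = 504.4794

$504.48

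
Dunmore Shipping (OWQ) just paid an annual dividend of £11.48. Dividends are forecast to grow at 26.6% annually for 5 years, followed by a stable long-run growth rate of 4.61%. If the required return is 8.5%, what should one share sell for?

£761.08

Two-stage DDM. Project D₁…D_5 at 0.266, terminal growth 0.0461, discount at r = 0.085.
D_1 = 14.5337
D_2 = 18.3996
D_3 = 23.2939
D_4 = 29.4901
D_5 = 37.3345
Terminal value at t=5: TV = D_6/(r−g) = 39.0556/(0.085−0.0461) = 1004.0007
P₀ = 14.5337/(1+0.085)^1 + 18.3996/(1+0.085)^2 + 23.2939/(1+0.085)^3 + 29.4901/(1+0.085)^4 + 37.3345/(1+0.085)^5 + 1004.0007/(1+0.085)^5 = 761.0763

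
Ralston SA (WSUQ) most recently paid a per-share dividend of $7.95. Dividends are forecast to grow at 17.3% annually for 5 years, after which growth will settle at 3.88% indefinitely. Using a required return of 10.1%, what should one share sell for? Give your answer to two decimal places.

$230.51

Two-stage DDM. Project D₁…D_5 at 0.173, terminal growth 0.0388, discount at r = 0.101.
D_1 = 9.3254
D_2 = 10.9386
D_3 = 12.8310
D_4 = 15.0508
D_5 = 17.6546
Terminal value at t=5: TV = D_6/(r−g) = 18.3396/(0.101−0.0388) = 294.8484
P₀ = 9.3254/(1+0.101)^1 + 10.9386/(1+0.101)^2 + 12.8310/(1+0.101)^3 + 15.0508/(1+0.101)^4 + 17.6546/(1+0.101)^5 + 294.8484/(1+0.101)^5 = 230.5103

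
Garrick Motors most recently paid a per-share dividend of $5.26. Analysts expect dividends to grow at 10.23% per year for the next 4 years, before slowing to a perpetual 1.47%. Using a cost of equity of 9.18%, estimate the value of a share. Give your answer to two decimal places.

Two-stage DDM. Project D₁…D_4 at 0.1023, terminal growth 0.0147, discount at r = 0.0918.
D_1 = 5.7981
D_2 = 6.3912
D_3 = 7.0451
D_4 = 7.7658
Terminal value at t=4: TV = D_5/(r−g) = 7.8799/(0.0918−0.0147) = 102.2041
P₀ = 5.7981/(1+0.0918)^1 + 6.3912/(1+0.0918)^2 + 7.0451/(1+0.0918)^3 + 7.7658/(1+0.0918)^4 + 102.2041/(1+0.0918)^4 = 93.4784

$93.48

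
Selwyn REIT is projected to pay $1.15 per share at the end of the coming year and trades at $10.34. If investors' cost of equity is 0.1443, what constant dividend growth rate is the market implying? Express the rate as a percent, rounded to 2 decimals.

From P₀ = D₁/(r − g), the implied growth is g = r − D₁/P₀.
g = 0.1443 − 1.15/10.34 = 0.1443 − 0.11122 = 0.03308

3.31%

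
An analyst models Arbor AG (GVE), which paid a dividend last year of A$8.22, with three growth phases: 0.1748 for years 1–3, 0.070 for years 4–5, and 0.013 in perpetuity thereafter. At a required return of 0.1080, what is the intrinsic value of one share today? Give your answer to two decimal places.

A$143.79

Three-stage DDM. Project D₁…D_5; terminal Gordon value at t=5 with g = 0.013; discount at r = 0.108.
D_1 = 9.6569
D_2 = 11.3449
D_3 = 13.3280
D_4 = 14.2609
D_5 = 15.2592
TV_5 = 15.4575/(0.108−0.013) = 162.7110
P₀ = Σ Dₜ/(1+r)ᵗ + TV_5/(1+r)^5 = 143.7902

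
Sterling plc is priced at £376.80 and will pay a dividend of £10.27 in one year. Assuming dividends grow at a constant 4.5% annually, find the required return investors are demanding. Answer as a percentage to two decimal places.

Rearranging the constant-growth DDM: r = D₁/P₀ + g.
r = 10.2700 / 376.80 + 0.045 = 0.02726 + 0.045 = 0.07226

7.23%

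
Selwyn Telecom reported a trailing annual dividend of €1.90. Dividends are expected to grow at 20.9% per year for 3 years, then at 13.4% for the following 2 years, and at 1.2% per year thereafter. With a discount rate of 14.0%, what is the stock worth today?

Three-stage DDM. Project D₁…D_5; terminal Gordon value at t=5 with g = 0.012; discount at r = 0.14.
D_1 = 2.2971
D_2 = 2.7772
D_3 = 3.3576
D_4 = 3.8075
D_5 = 4.3178
TV_5 = 4.3696/(0.14−0.012) = 34.1373
P₀ = Σ Dₜ/(1+r)ᵗ + TV_5/(1+r)^5 = 28.6450

€28.64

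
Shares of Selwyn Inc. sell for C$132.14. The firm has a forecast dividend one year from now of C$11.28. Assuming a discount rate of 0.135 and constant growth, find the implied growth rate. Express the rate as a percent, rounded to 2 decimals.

From P₀ = D₁/(r − g), the implied growth is g = r − D₁/P₀.
g = 0.135 − 11.28/132.14 = 0.135 − 0.08536 = 0.04964

4.96%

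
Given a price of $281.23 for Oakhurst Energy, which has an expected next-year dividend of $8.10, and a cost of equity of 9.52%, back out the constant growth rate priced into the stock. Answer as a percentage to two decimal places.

From P₀ = D₁/(r − g), the implied growth is g = r − D₁/P₀.
g = 0.0952 − 8.10/281.23 = 0.0952 − 0.02880 = 0.06640

6.64%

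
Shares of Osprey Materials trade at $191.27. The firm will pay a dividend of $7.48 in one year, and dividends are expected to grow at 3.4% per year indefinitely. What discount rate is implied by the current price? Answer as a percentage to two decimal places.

7.31%

Rearranging the constant-growth DDM: r = D₁/P₀ + g.
r = 7.4800 / 191.27 + 0.034 = 0.03911 + 0.034 = 0.07311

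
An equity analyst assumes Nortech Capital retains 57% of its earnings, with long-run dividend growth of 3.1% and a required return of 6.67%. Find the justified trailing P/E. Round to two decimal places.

12.42

Payout ratio b = 1 − 0.57 = 0.43.
Justified trailing P/E = b(1+g)/(r−g) = 0.43×(1+0.031)/(0.0667−0.031) = 12.4182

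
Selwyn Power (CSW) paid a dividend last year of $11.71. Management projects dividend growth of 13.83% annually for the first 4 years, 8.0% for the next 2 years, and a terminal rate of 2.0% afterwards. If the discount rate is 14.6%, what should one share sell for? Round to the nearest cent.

$148.87

Three-stage DDM. Project D₁…D_6; terminal Gordon value at t=6 with g = 0.02; discount at r = 0.146.
D_1 = 13.3295
D_2 = 15.1730
D_3 = 17.2714
D_4 = 19.6600
D_5 = 21.2328
D_6 = 22.9314
TV_6 = 23.3901/(0.146−0.02) = 185.6355
P₀ = Σ Dₜ/(1+r)ᵗ + TV_6/(1+r)^6 = 148.8746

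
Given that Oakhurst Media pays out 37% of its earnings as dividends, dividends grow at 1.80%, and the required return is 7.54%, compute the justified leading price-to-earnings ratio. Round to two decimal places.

Justified leading P/E = b/(r−g) = 0.37/(0.0754−0.018) = 6.4460

6.45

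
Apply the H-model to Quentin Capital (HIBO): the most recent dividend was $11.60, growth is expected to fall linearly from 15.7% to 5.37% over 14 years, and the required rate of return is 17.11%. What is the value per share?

H-model: P₀ = D₀[(1+g_L) + H(g_S−g_L)]/(r−g_L), with H = 14/2 = 7.
P₀ = 11.60 × [(1+0.0537) + 7×(0.157−0.0537)] / (0.1711−0.0537)
   = 11.60 × 1.7768 / 0.1174 = 175.5612

$175.56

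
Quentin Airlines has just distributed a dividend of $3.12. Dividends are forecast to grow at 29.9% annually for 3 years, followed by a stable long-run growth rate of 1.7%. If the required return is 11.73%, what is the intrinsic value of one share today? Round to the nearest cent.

Two-stage DDM. Project D₁…D_3 at 0.299, terminal growth 0.017, discount at r = 0.1173.
D_1 = 4.0529
D_2 = 5.2647
D_3 = 6.8388
Terminal value at t=3: TV = D_4/(r−g) = 6.9551/(0.1173−0.017) = 69.3429
P₀ = 4.0529/(1+0.1173)^1 + 5.2647/(1+0.1173)^2 + 6.8388/(1+0.1173)^3 + 69.3429/(1+0.1173)^3 = 62.4634

$62.46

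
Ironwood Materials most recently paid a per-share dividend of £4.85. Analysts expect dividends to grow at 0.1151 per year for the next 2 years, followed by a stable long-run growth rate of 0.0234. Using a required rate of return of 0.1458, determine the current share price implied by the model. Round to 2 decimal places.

Two-stage DDM. Project D₁…D_2 at 0.1151, terminal growth 0.0234, discount at r = 0.1458.
D_1 = 5.4082
D_2 = 6.0307
Terminal value at t=2: TV = D_3/(r−g) = 6.1718/(0.1458−0.0234) = 50.4235
P₀ = 5.4082/(1+0.1458)^1 + 6.0307/(1+0.1458)^2 + 50.4235/(1+0.1458)^2 = 47.7211

£47.72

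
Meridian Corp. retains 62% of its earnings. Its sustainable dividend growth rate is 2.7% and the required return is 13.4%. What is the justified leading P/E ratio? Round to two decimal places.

Payout ratio b = 1 − 0.62 = 0.38.
Justified leading P/E = b/(r−g) = 0.38/(0.134−0.027) = 3.5514

3.55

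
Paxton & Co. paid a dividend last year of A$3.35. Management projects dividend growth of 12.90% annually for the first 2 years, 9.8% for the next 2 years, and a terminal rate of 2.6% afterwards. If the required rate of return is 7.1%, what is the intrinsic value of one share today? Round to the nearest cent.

A$104.19

Three-stage DDM. Project D₁…D_4; terminal Gordon value at t=4 with g = 0.026; discount at r = 0.071.
D_1 = 3.7822
D_2 = 4.2700
D_3 = 4.6885
D_4 = 5.1480
TV_4 = 5.2818/(0.071−0.026) = 117.3741
P₀ = Σ Dₜ/(1+r)ᵗ + TV_4/(1+r)^4 = 104.1935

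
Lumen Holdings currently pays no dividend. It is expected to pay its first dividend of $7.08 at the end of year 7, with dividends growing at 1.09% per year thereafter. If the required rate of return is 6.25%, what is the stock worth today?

$95.37

Deferred-dividend DDM. At t=6 the remaining stream is a growing perpetuity with first payment D_7 = 7.08.
V_6 = D_7/(r−g) = 7.08/(0.0625−0.0109) = 137.2093
P₀ = V_6/(1+r)^6 = 137.2093/(1+0.0625)^6 = 95.3696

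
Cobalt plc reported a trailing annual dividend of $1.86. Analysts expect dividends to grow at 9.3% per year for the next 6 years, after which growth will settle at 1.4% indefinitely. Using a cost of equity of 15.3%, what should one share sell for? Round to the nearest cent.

$19.14

Two-stage DDM. Project D₁…D_6 at 0.093, terminal growth 0.014, discount at r = 0.153.
D_1 = 2.0330
D_2 = 2.2220
D_3 = 2.4287
D_4 = 2.6546
D_5 = 2.9014
D_6 = 3.1713
Terminal value at t=6: TV = D_7/(r−g) = 3.2157/(0.153−0.014) = 23.1343
P₀ = 2.0330/(1+0.153)^1 + 2.2220/(1+0.153)^2 + 2.4287/(1+0.153)^3 + 2.6546/(1+0.153)^4 + 2.9014/(1+0.153)^5 + 3.1713/(1+0.153)^6 + 23.1343/(1+0.153)^6 = 19.1413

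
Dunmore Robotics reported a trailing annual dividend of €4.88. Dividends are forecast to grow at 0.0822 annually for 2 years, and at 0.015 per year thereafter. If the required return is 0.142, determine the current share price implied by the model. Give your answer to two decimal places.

€44.03

Two-stage DDM. Project D₁…D_2 at 0.0822, terminal growth 0.015, discount at r = 0.142.
D_1 = 5.2811
D_2 = 5.7152
Terminal value at t=2: TV = D_3/(r−g) = 5.8010/(0.142−0.015) = 45.6770
P₀ = 5.2811/(1+0.142)^1 + 5.7152/(1+0.142)^2 + 45.6770/(1+0.142)^2 = 44.0307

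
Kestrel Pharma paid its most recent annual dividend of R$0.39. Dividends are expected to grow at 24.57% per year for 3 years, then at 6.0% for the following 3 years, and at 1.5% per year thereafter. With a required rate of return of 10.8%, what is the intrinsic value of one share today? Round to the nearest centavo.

Three-stage DDM. Project D₁…D_6; terminal Gordon value at t=6 with g = 0.015; discount at r = 0.108.
D_1 = 0.4858
D_2 = 0.6052
D_3 = 0.7539
D_4 = 0.7991
D_5 = 0.8471
D_6 = 0.8979
TV_6 = 0.9114/(0.108−0.015) = 9.7995
P₀ = Σ Dₜ/(1+r)ᵗ + TV_6/(1+r)^6 = 8.3046

R$8.30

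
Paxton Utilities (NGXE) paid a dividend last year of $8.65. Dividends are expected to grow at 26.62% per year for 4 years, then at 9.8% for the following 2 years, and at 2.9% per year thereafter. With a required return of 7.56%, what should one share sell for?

$469.42

Three-stage DDM. Project D₁…D_6; terminal Gordon value at t=6 with g = 0.029; discount at r = 0.0756.
D_1 = 10.9526
D_2 = 13.8682
D_3 = 17.5599
D_4 = 22.2344
D_5 = 24.4134
D_6 = 26.8059
TV_6 = 27.5832/(0.0756−0.029) = 591.9152
P₀ = Σ Dₜ/(1+r)ᵗ + TV_6/(1+r)^6 = 469.4189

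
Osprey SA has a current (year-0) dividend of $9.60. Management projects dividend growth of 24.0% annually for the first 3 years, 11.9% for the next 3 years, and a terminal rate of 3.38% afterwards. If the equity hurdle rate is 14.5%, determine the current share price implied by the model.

Three-stage DDM. Project D₁…D_6; terminal Gordon value at t=6 with g = 0.0338; discount at r = 0.145.
D_1 = 11.9040
D_2 = 14.7610
D_3 = 18.3036
D_4 = 20.4817
D_5 = 22.9190
D_6 = 25.6464
TV_6 = 26.5133/(0.145−0.0338) = 238.4286
P₀ = Σ Dₜ/(1+r)ᵗ + TV_6/(1+r)^6 = 174.6021

$174.60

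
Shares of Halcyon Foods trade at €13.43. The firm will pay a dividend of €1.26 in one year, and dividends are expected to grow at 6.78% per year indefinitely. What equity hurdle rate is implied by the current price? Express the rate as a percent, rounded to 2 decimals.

Rearranging the constant-growth DDM: r = D₁/P₀ + g.
r = 1.2600 / 13.43 + 0.0678 = 0.09382 + 0.0678 = 0.16162

16.16%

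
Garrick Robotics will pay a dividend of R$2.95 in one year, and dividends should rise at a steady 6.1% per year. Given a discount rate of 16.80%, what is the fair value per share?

R$27.57

Gordon growth model: P₀ = D₁/(r − g), with D₁ = 2.95 given directly.
P₀ = 2.9500 / (0.168 − 0.061) = 2.9500 / 0.107 = 27.5701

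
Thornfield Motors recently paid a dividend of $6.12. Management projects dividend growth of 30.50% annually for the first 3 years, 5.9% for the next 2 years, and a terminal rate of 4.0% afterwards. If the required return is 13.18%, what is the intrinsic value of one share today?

$134.62

Three-stage DDM. Project D₁…D_5; terminal Gordon value at t=5 with g = 0.04; discount at r = 0.1318.
D_1 = 7.9866
D_2 = 10.4225
D_3 = 13.6014
D_4 = 14.4039
D_5 = 15.2537
TV_5 = 15.8638/(0.1318−0.04) = 172.8087
P₀ = Σ Dₜ/(1+r)ᵗ + TV_5/(1+r)^5 = 134.6162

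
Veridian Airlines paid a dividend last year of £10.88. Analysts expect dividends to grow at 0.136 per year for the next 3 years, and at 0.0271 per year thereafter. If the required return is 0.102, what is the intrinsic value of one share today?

Two-stage DDM. Project D₁…D_3 at 0.136, terminal growth 0.0271, discount at r = 0.102.
D_1 = 12.3597
D_2 = 14.0406
D_3 = 15.9501
Terminal value at t=3: TV = D_4/(r−g) = 16.3824/(0.102−0.0271) = 218.7232
P₀ = 12.3597/(1+0.102)^1 + 14.0406/(1+0.102)^2 + 15.9501/(1+0.102)^3 + 218.7232/(1+0.102)^3 = 198.1327

£198.13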